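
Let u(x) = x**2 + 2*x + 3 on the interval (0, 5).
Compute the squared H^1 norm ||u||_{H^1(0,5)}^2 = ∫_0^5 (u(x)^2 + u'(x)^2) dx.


||u||_{H^1}^2 = 6445/3

The H^1 norm (squared) on an interval (0, L) is
  ||u||_{H^1}^2 = ∫_0^L u(x)^2 dx + ∫_0^L u'(x)^2 dx.
Compute u'(x) = 2*x + 2.
Then u(x)^2 = x**4 + 4*x**3 + 10*x**2 + 12*x + 9 and u'(x)^2 = 4*x**2 + 8*x + 4.
Integrate each monomial from 0 to 5 using ∫_0^5 c·x^n dx = c·5^(n+1)/(n+1):
  ∫_0^5 u(x)^2 dx = ∫_0^5 (x^4 + 4*x^3 + 10*x^2 + 12*x + 9) dx. Term by term:
    ∫_0^5 x^4 dx = 625;  ∫_0^5 4*x^3 dx = 625;  ∫_0^5 10*x^2 dx = 1250/3;
    ∫_0^5 12*x dx = 150;  ∫_0^5 9 dx = 45.
  Sum: 625 + 625 + 1250/3 + 150 + 45 = 5585/3.
  ∫_0^5 u'(x)^2 dx = ∫_0^5 (4*x^2 + 8*x + 4) dx. Term by term:
    ∫_0^5 4*x^2 dx = 500/3;  ∫_0^5 8*x dx = 100;  ∫_0^5 4 dx = 20.
  Sum: 500/3 + 100 + 20 = 860/3.
Adding: ||u||_{H^1}^2 = 5585/3 + 860/3 = 6445/3.


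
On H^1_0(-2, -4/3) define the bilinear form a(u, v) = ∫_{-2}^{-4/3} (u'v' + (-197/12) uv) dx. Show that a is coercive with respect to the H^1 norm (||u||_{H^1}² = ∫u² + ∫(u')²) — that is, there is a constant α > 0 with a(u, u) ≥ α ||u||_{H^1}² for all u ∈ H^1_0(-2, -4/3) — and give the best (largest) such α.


α = (-197 + 27*π^2)/(3*(4 + 9*π^2))

Coercivity of a(·,·) on H^1_0(-2, -4/3) means a(u, u) ≥ α ||u||_{H^1}² for every u ∈ H^1_0.
The interval has length L = 2/3, and Poincaré/coercivity depend only on L. Here a(u, u) = ∫(u')² + (-197/12)·∫u².
Here c = -197/12 < 0 with |c| < (π/L)² = 9*π^2/4, so coercivity still holds. The condition a(u,u) ≥ α||u||_{H^1}² reads (1−α)∫(u')² ≥ (α−c)∫u². Any admissible α is ≤ 1 (rapidly oscillating u have ∫u²/∫(u')² → 0), and α = 1 would force 0 ≥ (1−c)∫u², impossible since c < 1; so 1−α > 0. By the sharp Poincaré inequality on H^1_0 of an interval of length L, ∫(u')² ≥ (π/L)²∫u² with equality for the first sine mode sin(π(x−x₀)/L) (x₀ the left endpoint), so the inequality holds for all u iff (1−α)(π/L)² ≥ α − c, i.e. α ≤ ((π/L)² + c)/((π/L)² + 1) = (1 + c(L/π)²)/(1 + (L/π)²). (Direct route, valid since c ≤ 0: Poincaré gives c∫u² ≥ c(L/π)²∫(u')², so a(u,u) ≥ (1 + c(L/π)²)∫(u')², while ||u||_{H^1}² ≤ (1 + (L/π)²)∫(u')²; dividing yields the same α.) With (π/L)² = 9*π^2/4 and c = -197/12, the largest admissible constant is α = ((π/L)² + c)/((π/L)² + 1).
Simplifying, α = (-197 + 27*π^2)/(3*(4 + 9*π^2)).


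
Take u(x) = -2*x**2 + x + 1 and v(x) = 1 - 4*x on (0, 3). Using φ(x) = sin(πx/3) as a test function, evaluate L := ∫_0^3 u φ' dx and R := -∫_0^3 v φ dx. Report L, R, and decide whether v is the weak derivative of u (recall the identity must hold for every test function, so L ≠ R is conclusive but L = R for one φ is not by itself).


LHS = 30/π, RHS = 30/π. Yes, v = u' weakly.

u(x) = -2*x**2 + x + 1, classical derivative u'(x) = 1 - 4*x.
φ(x) = sin(πx/3), so φ'(x) = π*cos(π*x/3)/3.
Note φ(0) = φ(3) = 0, so the boundary term u·φ vanishes.
LHS = ∫_0^3 u(x) φ'(x) dx = ∫_0^3 (-2*π*x^2*cos(π*x/3)/3 + π*x*cos(π*x/3)/3 + π*cos(π*x/3)/3) dx. Term by term:
  ∫_0^3 π*cos(π*x/3)/3 dx = 0;  ∫_0^3 -2*π*x^2*cos(π*x/3)/3 dx = 36/π;  ∫_0^3 π*x*cos(π*x/3)/3 dx = -6/π.
Sum: 0 + 36/π − 6/π = 30/π.
So LHS = 30/π.
∫_0^3 v(x) φ(x) dx = ∫_0^3 (-4*x*sin(π*x/3) + sin(π*x/3)) dx. Term by term:
  ∫_0^3 -4*x*sin(π*x/3) dx = -36/π;  ∫_0^3 sin(π*x/3) dx = 6/π.
Sum: -36/π + 6/π = -30/π.
So RHS = -∫_0^3 v(x) φ(x) dx = 30/π.
LHS = RHS, so the identity holds for this test φ.
Moreover u is smooth here and v(x) = u'(x) = 1 - 4*x pointwise, so the identity holds for every test function. Hence v is the weak derivative of u.


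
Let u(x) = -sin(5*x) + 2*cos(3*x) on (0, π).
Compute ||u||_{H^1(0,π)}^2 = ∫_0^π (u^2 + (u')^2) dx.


||u||_{H^1(0,π)}^2 = 33*π

u'(x) = -6*sin(3*x) - 5*cos(5*x).
Expand u² and (u')² and integrate term by term on (0, π), using: for integers n ≥ 1, ∫_0^π sin²(nx) dx = ∫_0^π cos²(nx) dx = π/2; for n ≠ n', ∫_0^π sin(nx)sin(n'x) dx = ∫_0^π cos(nx)cos(n'x) dx = 0; and by product-to-sum, ∫_0^π sin(nx)cos(n'x) dx = ½∫_0^π [sin((n+n')x) + sin((n−n')x)] dx, which is 0 when n+n' is even and 2n/(n²−n'²) when n+n' is odd (it need not vanish on (0, π)).
  u² squared terms: (-1)²·∫sin(5x)² dx = 1·π/2 = π/2;  (2)²·∫cos(3x)² dx = 4·π/2 = 2*π.
  u² cross terms: 2·(-1)·(2)·∫sin(5x)·cos(3x) dx = -4·(0) = 0.
  So ∫_0^π u² dx = π/2 + 2*π + 0 = 5*π/2.
  (u')² squared terms: (-6)²·∫sin(3x)² dx = 36·π/2 = 18*π;  (-5)²·∫cos(5x)² dx = 25·π/2 = 25*π/2.
  (u')² cross terms: 2·(-6)·(-5)·∫sin(3x)·cos(5x) dx = 60·(0) = 0.
  So ∫_0^π (u')² dx = 18*π + 25*π/2 + 0 = 61*π/2.
||u||_{H^1}^2 = (5*π/2) + (61*π/2) = 33*π.


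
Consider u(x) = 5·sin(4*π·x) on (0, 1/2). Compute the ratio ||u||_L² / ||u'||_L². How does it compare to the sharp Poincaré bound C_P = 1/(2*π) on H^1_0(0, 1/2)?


||u||_L² / ||u'||_L² = 1/(4*π) < C_P = 1/(2*π).

u(x) = 5·sin(4*π·x), so u'(x) = 20*π*cos(4*π*x).
Writing u(x) = A·sin(kπx/L) with A = 5 and k = 2, use ∫_0^L sin²(kπx/L) dx = L/2 and ∫_0^L cos²(kπx/L) dx = L/2.
u² = 25·sin²(4*π·x) and (u')² = 400*π^2·cos²(4*π·x), and each of sin², cos² integrates to L/2 = 1/4 over (0, 1/2).
∫_0^1/2 u² dx = 25/4, so ||u||_L² = 5/2.
∫_0^1/2 (u')² dx = 100*π^2, so ||u'||_L² = 10*π.
Ratio ||u||_L² / ||u'||_L² = 1/(4*π).
Sharp Poincaré constant on H^1_0(0, 1/2) is C_P = L/π = 1/(2*π), achieved by sin(2*π·x).
This is the k = 2 harmonic; the ratio L/(kπ) is strictly less than C_P = L/π, consistent with the sharp inequality ||u||_L² ≤ C_P ||u'||_L².


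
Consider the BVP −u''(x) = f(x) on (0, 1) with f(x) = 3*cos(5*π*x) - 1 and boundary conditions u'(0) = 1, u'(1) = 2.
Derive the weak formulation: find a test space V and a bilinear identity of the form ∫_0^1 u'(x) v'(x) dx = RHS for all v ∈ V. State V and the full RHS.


V = H^1(0, 1) (v unrestricted at boundary; u is determined up to an additive constant); weak form: ∫_0^1 u'v' dx = ∫_0^1 (3*cos(5*π*x) - 1) v dx + 2·v(1) − v(0) for all v ∈ V.

Multiply both sides by a test function v and integrate from 0 to 1:
  ∫_0^1 −u''(x) v(x) dx = ∫_0^1 f(x) v(x) dx.
Integrate the LHS by parts once:
  ∫_0^1 −u'' v dx = −[u'(x) v(x)]_0^1 + ∫_0^1 u'(x) v'(x) dx.
Thus ∫_0^1 u'(x) v'(x) dx = ∫_0^1 f(x) v(x) dx + [u'(x) v(x)]_0^1.
Choose V so that boundary terms are either known or forced to vanish.
u has inhomogeneous Neumann u'(0) = 1, u'(1) = 2. [u' v]_0^1 = (2)·v(1) − (1)·v(0) = 2·v(1) − v(0). Take V = H^1(0, 1); boundary term becomes part of RHS.
Weak formulation: find u (satisfying any essential BC) such that ∫_0^1 u'(x) v'(x) dx = ∫_0^1 f v dx + 2·v(1) − v(0) for all v ∈ V (Neumann data are natural BCs: they enter the RHS as boundary terms).
Substituting f(x) = 3*cos(5*π*x) - 1, the right-hand side is ∫_0^1 (3*cos(5*π*x) - 1) v dx + 2·v(1) − v(0).
Compatibility check (pure Neumann): taking v ≡ 1 ∈ V gives 0 = ∫_0^1 f dx + (2) − (1), i.e. ∫_0^1 f dx must equal u'(0) − u'(1) = -1. Indeed ∫_0^1 (3*cos(5*π*x) - 1) dx = -1, so the data are compatible. The solution is then unique only up to an additive constant (fix it e.g. by requiring ∫_0^1 u dx = 0).


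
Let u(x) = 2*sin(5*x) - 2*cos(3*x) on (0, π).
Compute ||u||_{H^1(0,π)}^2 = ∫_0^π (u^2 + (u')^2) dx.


||u||_{H^1(0,π)}^2 = 72*π

u'(x) = 6*sin(3*x) + 10*cos(5*x).
Expand u² and (u')² and integrate term by term on (0, π), using: for integers n ≥ 1, ∫_0^π sin²(nx) dx = ∫_0^π cos²(nx) dx = π/2; for n ≠ n', ∫_0^π sin(nx)sin(n'x) dx = ∫_0^π cos(nx)cos(n'x) dx = 0; and by product-to-sum, ∫_0^π sin(nx)cos(n'x) dx = ½∫_0^π [sin((n+n')x) + sin((n−n')x)] dx, which is 0 when n+n' is even and 2n/(n²−n'²) when n+n' is odd (it need not vanish on (0, π)).
  u² squared terms: (-2)²·∫cos(3x)² dx = 4·π/2 = 2*π;  (2)²·∫sin(5x)² dx = 4·π/2 = 2*π.
  u² cross terms: 2·(-2)·(2)·∫cos(3x)·sin(5x) dx = -8·(0) = 0.
  So ∫_0^π u² dx = 2*π + 2*π + 0 = 4*π.
  (u')² squared terms: (6)²·∫sin(3x)² dx = 36·π/2 = 18*π;  (10)²·∫cos(5x)² dx = 100·π/2 = 50*π.
  (u')² cross terms: 2·(6)·(10)·∫sin(3x)·cos(5x) dx = 120·(0) = 0.
  So ∫_0^π (u')² dx = 18*π + 50*π + 0 = 68*π.
||u||_{H^1}^2 = (4*π) + (68*π) = 72*π.


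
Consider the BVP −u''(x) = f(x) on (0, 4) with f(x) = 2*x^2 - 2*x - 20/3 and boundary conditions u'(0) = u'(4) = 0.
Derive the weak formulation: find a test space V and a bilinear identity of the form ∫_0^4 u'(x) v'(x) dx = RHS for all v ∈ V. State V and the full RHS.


V = H^1(0, 4) (no boundary constraint on v; u is determined up to an additive constant); weak form: ∫_0^4 u'v' dx = ∫_0^4 (2*x^2 - 2*x - 20/3) v dx for all v ∈ V.

Multiply both sides by a test function v and integrate from 0 to 4:
  ∫_0^4 −u''(x) v(x) dx = ∫_0^4 f(x) v(x) dx.
Integrate the LHS by parts once:
  ∫_0^4 −u'' v dx = −[u'(x) v(x)]_0^4 + ∫_0^4 u'(x) v'(x) dx.
Thus ∫_0^4 u'(x) v'(x) dx = ∫_0^4 f(x) v(x) dx + [u'(x) v(x)]_0^4.
Choose V so that boundary terms are either known or forced to vanish.
u has homogeneous Neumann: u'(0) = u'(4) = 0. So [u' v]_0^4 = 0·v(4) − 0·v(0) = 0 for any v; take V = H^1(0, 4).
Weak formulation: find u (satisfying any essential BC) such that ∫_0^4 u'(x) v'(x) dx = ∫_0^4 f v dx for all v ∈ V (homogeneous Neumann, so boundary terms vanish).
Substituting f(x) = 2*x^2 - 2*x - 20/3, the right-hand side is ∫_0^4 (2*x^2 - 2*x - 20/3) v dx.
Compatibility check (pure Neumann): taking v ≡ 1 ∈ V gives 0 = ∫_0^4 f dx + (0) − (0), i.e. ∫_0^4 f dx must equal u'(0) − u'(4) = 0. Indeed ∫_0^4 (2*x^2 - 2*x - 20/3) dx = 0, so the data are compatible. The solution is then unique only up to an additive constant (fix it e.g. by requiring ∫_0^4 u dx = 0).


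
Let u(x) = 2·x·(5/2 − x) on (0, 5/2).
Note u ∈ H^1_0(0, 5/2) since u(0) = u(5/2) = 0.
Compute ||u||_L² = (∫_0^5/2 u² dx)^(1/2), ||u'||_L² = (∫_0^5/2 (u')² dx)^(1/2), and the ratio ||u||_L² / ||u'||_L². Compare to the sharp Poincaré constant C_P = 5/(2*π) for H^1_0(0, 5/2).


||u||_L² / ||u'||_L² = sqrt(10)/4 < C_P = 5/(2*π).

u(x) = 2·x·(5/2 − x), so u'(x) = 5 - 4*x.
u(x) = 2·x·(5/2 − x) vanishes at x = 0 and x = 5/2, so u ∈ H^1_0(0, 5/2). Differentiate via the product rule and integrate the resulting polynomials term by term.
  ∫_0^5/2 u² dx = ∫_0^5/2 (4*x^4 - 20*x^3 + 25*x^2) dx. Term by term:
    ∫_0^5/2 4*x^4 dx = 625/8;  ∫_0^5/2 -20*x^3 dx = -3125/16;  ∫_0^5/2 25*x^2 dx = 3125/24.
  Sum: 625/8 − 3125/16 + 3125/24 = 625/48.
  ∫_0^5/2 (u')² dx = ∫_0^5/2 (16*x^2 - 40*x + 25) dx. Term by term:
    ∫_0^5/2 16*x^2 dx = 250/3;  ∫_0^5/2 -40*x dx = -125;  ∫_0^5/2 25 dx = 125/2.
  Sum: 250/3 − 125 + 125/2 = 125/6.
∫_0^5/2 u² dx = 625/48, so ||u||_L² = 25*sqrt(3)/12.
∫_0^5/2 (u')² dx = 125/6, so ||u'||_L² = 5*sqrt(30)/6.
Ratio ||u||_L² / ||u'||_L² = sqrt(10)/4.
Sharp Poincaré constant on H^1_0(0, 5/2) is C_P = L/π = 5/(2*π), achieved by sin(2*π/5·x).
A polynomial bump cannot attain the sharp Poincaré constant (only the first sine eigenfunction does), so the ratio is strictly less than C_P, consistent with ||u||_L² ≤ C_P ||u'||_L².


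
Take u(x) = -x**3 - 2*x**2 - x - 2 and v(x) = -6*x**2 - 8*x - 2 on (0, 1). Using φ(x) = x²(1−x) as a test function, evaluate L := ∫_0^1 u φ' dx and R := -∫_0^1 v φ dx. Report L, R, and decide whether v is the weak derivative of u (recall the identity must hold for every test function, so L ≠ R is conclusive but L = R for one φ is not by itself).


LHS = 23/60, RHS = 23/30. No, v is not the weak derivative of u.

u(x) = -x**3 - 2*x**2 - x - 2, classical derivative u'(x) = -3*x**2 - 4*x - 1.
φ(x) = x²(1−x), so φ'(x) = x*(2 - 3*x).
Note φ(0) = φ(1) = 0, so the boundary term u·φ vanishes.
LHS = ∫_0^1 u(x) φ'(x) dx = ∫_0^1 (3*x^5 + 4*x^4 - x^3 + 4*x^2 - 4*x) dx. Term by term:
  ∫_0^1 3*x^5 dx = 1/2;  ∫_0^1 4*x^4 dx = 4/5;  ∫_0^1 -x^3 dx = -1/4;
  ∫_0^1 4*x^2 dx = 4/3;  ∫_0^1 -4*x dx = -2.
Sum: 1/2 + 4/5 − 1/4 + 4/3 − 2 = 23/60.
So LHS = 23/60.
∫_0^1 v(x) φ(x) dx = ∫_0^1 (6*x^5 + 2*x^4 - 6*x^3 - 2*x^2) dx. Term by term:
  ∫_0^1 6*x^5 dx = 1;  ∫_0^1 2*x^4 dx = 2/5;  ∫_0^1 -6*x^3 dx = -3/2;
  ∫_0^1 -2*x^2 dx = -2/3.
Sum: 1 + 2/5 − 3/2 − 2/3 = -23/30.
So RHS = -∫_0^1 v(x) φ(x) dx = 23/30.
LHS − RHS = -23/60 ≠ 0, so the identity fails.
(For a valid weak derivative the identity must hold for EVERY test function, in particular this one. The failure shows v is NOT the weak derivative of u.)
Correct weak derivative would be u'(x) = -3*x**2 - 4*x - 1.


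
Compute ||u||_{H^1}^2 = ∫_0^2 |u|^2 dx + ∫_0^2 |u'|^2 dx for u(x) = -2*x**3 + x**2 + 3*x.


||u||_{H^1}^2 = 694/7

The H^1 norm (squared) on an interval (0, L) is
  ||u||_{H^1}^2 = ∫_0^L u(x)^2 dx + ∫_0^L u'(x)^2 dx.
Compute u'(x) = -6*x**2 + 2*x + 3.
Then u(x)^2 = 4*x**6 - 4*x**5 - 11*x**4 + 6*x**3 + 9*x**2 and u'(x)^2 = 36*x**4 - 24*x**3 - 32*x**2 + 12*x + 9.
Integrate each monomial from 0 to 2 using ∫_0^2 c·x^n dx = c·2^(n+1)/(n+1):
  ∫_0^2 u(x)^2 dx = ∫_0^2 (4*x^6 - 4*x^5 - 11*x^4 + 6*x^3 + 9*x^2) dx. Term by term:
    ∫_0^2 4*x^6 dx = 512/7;  ∫_0^2 -4*x^5 dx = -128/3;  ∫_0^2 -11*x^4 dx = -352/5;
    ∫_0^2 6*x^3 dx = 24;  ∫_0^2 9*x^2 dx = 24.
  Sum: 512/7 − 128/3 − 352/5 + 24 + 24 = 848/105.
  ∫_0^2 u'(x)^2 dx = ∫_0^2 (36*x^4 - 24*x^3 - 32*x^2 + 12*x + 9) dx. Term by term:
    ∫_0^2 36*x^4 dx = 1152/5;  ∫_0^2 -24*x^3 dx = -96;  ∫_0^2 -32*x^2 dx = -256/3;
    ∫_0^2 12*x dx = 24;  ∫_0^2 9 dx = 18.
  Sum: 1152/5 − 96 − 256/3 + 24 + 18 = 1366/15.
Adding: ||u||_{H^1}^2 = 848/105 + 1366/15 = 694/7.


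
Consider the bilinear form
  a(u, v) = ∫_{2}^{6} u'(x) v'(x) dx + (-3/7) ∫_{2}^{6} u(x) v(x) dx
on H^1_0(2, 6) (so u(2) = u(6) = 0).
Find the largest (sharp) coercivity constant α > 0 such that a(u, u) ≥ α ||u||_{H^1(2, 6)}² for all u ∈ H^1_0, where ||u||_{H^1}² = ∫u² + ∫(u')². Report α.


α = (-48/7 + π^2)/(π^2 + 16)

Coercivity of a(·,·) on H^1_0(2, 6) means a(u, u) ≥ α ||u||_{H^1}² for every u ∈ H^1_0.
The interval has length L = 4, and Poincaré/coercivity depend only on L. Here a(u, u) = ∫(u')² + (-3/7)·∫u².
Here c = -3/7 < 0 with |c| < (π/L)² = π^2/16, so coercivity still holds. The condition a(u,u) ≥ α||u||_{H^1}² reads (1−α)∫(u')² ≥ (α−c)∫u². Any admissible α is ≤ 1 (rapidly oscillating u have ∫u²/∫(u')² → 0), and α = 1 would force 0 ≥ (1−c)∫u², impossible since c < 1; so 1−α > 0. By the sharp Poincaré inequality on H^1_0 of an interval of length L, ∫(u')² ≥ (π/L)²∫u² with equality for the first sine mode sin(π(x−x₀)/L) (x₀ the left endpoint), so the inequality holds for all u iff (1−α)(π/L)² ≥ α − c, i.e. α ≤ ((π/L)² + c)/((π/L)² + 1) = (1 + c(L/π)²)/(1 + (L/π)²). (Direct route, valid since c ≤ 0: Poincaré gives c∫u² ≥ c(L/π)²∫(u')², so a(u,u) ≥ (1 + c(L/π)²)∫(u')², while ||u||_{H^1}² ≤ (1 + (L/π)²)∫(u')²; dividing yields the same α.) With (π/L)² = π^2/16 and c = -3/7, the largest admissible constant is α = ((π/L)² + c)/((π/L)² + 1).
Simplifying, α = (-48/7 + π^2)/(π^2 + 16).


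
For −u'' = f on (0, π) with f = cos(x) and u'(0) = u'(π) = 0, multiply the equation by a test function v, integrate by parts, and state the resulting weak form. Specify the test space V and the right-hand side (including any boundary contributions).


V = H^1(0, π) (no boundary constraint on v; u is determined up to an additive constant); weak form: ∫_0^π u'v' dx = ∫_0^π (cos(x)) v dx for all v ∈ V.

Multiply both sides by a test function v and integrate from 0 to π:
  ∫_0^π −u''(x) v(x) dx = ∫_0^π f(x) v(x) dx.
Integrate the LHS by parts once:
  ∫_0^π −u'' v dx = −[u'(x) v(x)]_0^π + ∫_0^π u'(x) v'(x) dx.
Thus ∫_0^π u'(x) v'(x) dx = ∫_0^π f(x) v(x) dx + [u'(x) v(x)]_0^π.
Choose V so that boundary terms are either known or forced to vanish.
u has homogeneous Neumann: u'(0) = u'(π) = 0. So [u' v]_0^π = 0·v(π) − 0·v(0) = 0 for any v; take V = H^1(0, π).
Weak formulation: find u (satisfying any essential BC) such that ∫_0^π u'(x) v'(x) dx = ∫_0^π f v dx for all v ∈ V (homogeneous Neumann, so boundary terms vanish).
Substituting f(x) = cos(x), the right-hand side is ∫_0^π (cos(x)) v dx.
Compatibility check (pure Neumann): taking v ≡ 1 ∈ V gives 0 = ∫_0^π f dx + (0) − (0), i.e. ∫_0^π f dx must equal u'(0) − u'(π) = 0. Indeed ∫_0^π (cos(x)) dx = 0, so the data are compatible. The solution is then unique only up to an additive constant (fix it e.g. by requiring ∫_0^π u dx = 0).


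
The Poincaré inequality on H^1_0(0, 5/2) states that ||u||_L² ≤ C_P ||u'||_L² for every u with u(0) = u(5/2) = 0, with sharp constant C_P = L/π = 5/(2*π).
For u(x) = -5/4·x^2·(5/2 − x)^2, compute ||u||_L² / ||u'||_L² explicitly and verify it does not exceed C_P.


||u||_L² / ||u'||_L² = 5*sqrt(3)/12 < C_P = 5/(2*π).

u(x) = -5/4·x^2·(5/2 − x)^2, so u'(x) = 5*x*(-8*x^2 + 30*x - 25)/8.
u(x) = -5/4·x^2·(5/2 − x)^2 vanishes at x = 0 and x = 5/2, so u ∈ H^1_0(0, 5/2). Differentiate via the product rule and integrate the resulting polynomials term by term.
  ∫_0^5/2 u² dx = ∫_0^5/2 (25*x^8/16 - 125*x^7/8 + 1875*x^6/32 - 3125*x^5/32 + 15625*x^4/256) dx. Term by term:
    ∫_0^5/2 25*x^8/16 dx = 48828125/73728;  ∫_0^5/2 -125*x^7/8 dx = -48828125/16384;  ∫_0^5/2 1875*x^6/32 dx = 146484375/28672;
    ∫_0^5/2 -3125*x^5/32 dx = -48828125/12288;  ∫_0^5/2 15625*x^4/256 dx = 9765625/8192.
  Sum: 48828125/73728 − 48828125/16384 + 146484375/28672 − 48828125/12288 + 9765625/8192 = 9765625/1032192.
  ∫_0^5/2 (u')² dx = ∫_0^5/2 (25*x^6 - 375*x^5/2 + 8125*x^4/16 - 9375*x^3/16 + 15625*x^2/64) dx. Term by term:
    ∫_0^5/2 25*x^6 dx = 1953125/896;  ∫_0^5/2 -375*x^5/2 dx = -1953125/256;  ∫_0^5/2 8125*x^4/16 dx = 5078125/512;
    ∫_0^5/2 -9375*x^3/16 dx = -5859375/1024;  ∫_0^5/2 15625*x^2/64 dx = 1953125/1536.
  Sum: 1953125/896 − 1953125/256 + 5078125/512 − 5859375/1024 + 1953125/1536 = 390625/21504.
∫_0^5/2 u² dx = 9765625/1032192, so ||u||_L² = 3125*sqrt(7)/2688.
∫_0^5/2 (u')² dx = 390625/21504, so ||u'||_L² = 625*sqrt(21)/672.
Ratio ||u||_L² / ||u'||_L² = 5*sqrt(3)/12.
Sharp Poincaré constant on H^1_0(0, 5/2) is C_P = L/π = 5/(2*π), achieved by sin(2*π/5·x).
A polynomial bump cannot attain the sharp Poincaré constant (only the first sine eigenfunction does), so the ratio is strictly less than C_P, consistent with ||u||_L² ≤ C_P ||u'||_L².


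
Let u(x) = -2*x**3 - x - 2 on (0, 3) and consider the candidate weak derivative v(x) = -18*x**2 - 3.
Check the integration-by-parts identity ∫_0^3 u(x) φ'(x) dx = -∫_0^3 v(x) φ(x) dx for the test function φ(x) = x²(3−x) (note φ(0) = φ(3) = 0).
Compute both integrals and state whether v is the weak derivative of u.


LHS = 3051/20, RHS = 9153/20. No, v is not the weak derivative of u.

u(x) = -2*x**3 - x - 2, classical derivative u'(x) = -6*x**2 - 1.
φ(x) = x²(3−x), so φ'(x) = 3*x*(2 - x).
Note φ(0) = φ(3) = 0, so the boundary term u·φ vanishes.
LHS = ∫_0^3 u(x) φ'(x) dx = ∫_0^3 (6*x^5 - 12*x^4 + 3*x^3 - 12*x) dx. Term by term:
  ∫_0^3 6*x^5 dx = 729;  ∫_0^3 -12*x^4 dx = -2916/5;  ∫_0^3 3*x^3 dx = 243/4;
  ∫_0^3 -12*x dx = -54.
Sum: 729 − 2916/5 + 243/4 − 54 = 3051/20.
So LHS = 3051/20.
∫_0^3 v(x) φ(x) dx = ∫_0^3 (18*x^5 - 54*x^4 + 3*x^3 - 9*x^2) dx. Term by term:
  ∫_0^3 18*x^5 dx = 2187;  ∫_0^3 -54*x^4 dx = -13122/5;  ∫_0^3 3*x^3 dx = 243/4;
  ∫_0^3 -9*x^2 dx = -81.
Sum: 2187 − 13122/5 + 243/4 − 81 = -9153/20.
So RHS = -∫_0^3 v(x) φ(x) dx = 9153/20.
LHS − RHS = -3051/10 ≠ 0, so the identity fails.
(For a valid weak derivative the identity must hold for EVERY test function, in particular this one. The failure shows v is NOT the weak derivative of u.)
Correct weak derivative would be u'(x) = -6*x**2 - 1.


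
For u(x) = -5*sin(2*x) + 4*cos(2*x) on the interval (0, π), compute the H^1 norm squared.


||u||_{H^1(0,π)}^2 = 205*π/2

u'(x) = -8*sin(2*x) - 10*cos(2*x).
Expand u² and (u')² and integrate term by term on (0, π), using: for integers n ≥ 1, ∫_0^π sin²(nx) dx = ∫_0^π cos²(nx) dx = π/2; for n ≠ n', ∫_0^π sin(nx)sin(n'x) dx = ∫_0^π cos(nx)cos(n'x) dx = 0; and by product-to-sum, ∫_0^π sin(nx)cos(n'x) dx = ½∫_0^π [sin((n+n')x) + sin((n−n')x)] dx, which is 0 when n+n' is even and 2n/(n²−n'²) when n+n' is odd (it need not vanish on (0, π)).
  u² squared terms: (-5)²·∫sin(2x)² dx = 25·π/2 = 25*π/2;  (4)²·∫cos(2x)² dx = 16·π/2 = 8*π.
  u² cross terms: 2·(-5)·(4)·∫sin(2x)·cos(2x) dx = -40·(0) = 0.
  So ∫_0^π u² dx = 25*π/2 + 8*π + 0 = 41*π/2.
  (u')² squared terms: (-10)²·∫cos(2x)² dx = 100·π/2 = 50*π;  (-8)²·∫sin(2x)² dx = 64·π/2 = 32*π.
  (u')² cross terms: 2·(-10)·(-8)·∫cos(2x)·sin(2x) dx = 160·(0) = 0.
  So ∫_0^π (u')² dx = 50*π + 32*π + 0 = 82*π.
||u||_{H^1}^2 = (41*π/2) + (82*π) = 205*π/2.


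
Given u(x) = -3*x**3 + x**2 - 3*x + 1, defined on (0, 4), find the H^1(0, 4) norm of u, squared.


||u||_{H^1}^2 = 250216/7

The H^1 norm (squared) on an interval (0, L) is
  ||u||_{H^1}^2 = ∫_0^L u(x)^2 dx + ∫_0^L u'(x)^2 dx.
Compute u'(x) = -9*x**2 + 2*x - 3.
Then u(x)^2 = 9*x**6 - 6*x**5 + 19*x**4 - 12*x**3 + 11*x**2 - 6*x + 1 and u'(x)^2 = 81*x**4 - 36*x**3 + 58*x**2 - 12*x + 9.
Integrate each monomial from 0 to 4 using ∫_0^4 c·x^n dx = c·4^(n+1)/(n+1):
  ∫_0^4 u(x)^2 dx = ∫_0^4 (9*x^6 - 6*x^5 + 19*x^4 - 12*x^3 + 11*x^2 - 6*x + 1) dx. Term by term:
    ∫_0^4 9*x^6 dx = 147456/7;  ∫_0^4 -6*x^5 dx = -4096;  ∫_0^4 19*x^4 dx = 19456/5;
    ∫_0^4 -12*x^3 dx = -768;  ∫_0^4 11*x^2 dx = 704/3;  ∫_0^4 -6*x dx = -48;
    ∫_0^4 1 dx = 4.
  Sum: 147456/7 − 4096 + 19456/5 − 768 + 704/3 − 48 + 4 = 2129716/105.
  ∫_0^4 u'(x)^2 dx = ∫_0^4 (81*x^4 - 36*x^3 + 58*x^2 - 12*x + 9) dx. Term by term:
    ∫_0^4 81*x^4 dx = 82944/5;  ∫_0^4 -36*x^3 dx = -2304;  ∫_0^4 58*x^2 dx = 3712/3;
    ∫_0^4 -12*x dx = -96;  ∫_0^4 9 dx = 36.
  Sum: 82944/5 − 2304 + 3712/3 − 96 + 36 = 231932/15.
Adding: ||u||_{H^1}^2 = 2129716/105 + 231932/15 = 250216/7.


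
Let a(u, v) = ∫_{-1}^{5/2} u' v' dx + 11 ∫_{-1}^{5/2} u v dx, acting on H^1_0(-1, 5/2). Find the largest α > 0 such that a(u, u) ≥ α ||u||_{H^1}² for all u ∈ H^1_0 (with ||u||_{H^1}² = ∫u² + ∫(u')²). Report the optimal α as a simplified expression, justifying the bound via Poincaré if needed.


α = 1

Coercivity of a(·,·) on H^1_0(-1, 5/2) means a(u, u) ≥ α ||u||_{H^1}² for every u ∈ H^1_0.
The interval has length L = 7/2, and Poincaré/coercivity depend only on L. Here a(u, u) = ∫(u')² + (11)·∫u².
Here c = 11 ≥ 1, so a(u,u) = ∫(u')² + c∫u² ≥ ∫(u')² + ∫u² = ||u||_{H^1}², i.e. α = 1 works. No larger α is possible: a(u,u) ≥ α||u||_{H^1}² means (1−α)∫(u')² ≥ (α−c)∫u², and for the modes u_n = sin(nπ(x−x₀)/L) (x₀ the left endpoint) one has ∫u_n²/∫(u_n')² = (L/(nπ))² → 0, so a(u_n,u_n)/||u_n||_{H^1}² → 1. Hence the optimal constant is α = 1.
Therefore α = 1.


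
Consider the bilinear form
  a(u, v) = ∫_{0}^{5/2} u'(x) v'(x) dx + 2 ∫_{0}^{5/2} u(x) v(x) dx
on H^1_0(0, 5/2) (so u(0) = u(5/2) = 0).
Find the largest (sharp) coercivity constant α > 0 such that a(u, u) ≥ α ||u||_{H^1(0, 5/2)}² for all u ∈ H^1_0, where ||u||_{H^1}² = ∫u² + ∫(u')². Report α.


α = 1

Coercivity of a(·,·) on H^1_0(0, 5/2) means a(u, u) ≥ α ||u||_{H^1}² for every u ∈ H^1_0.
The interval has length L = 5/2, and Poincaré/coercivity depend only on L. Here a(u, u) = ∫(u')² + (2)·∫u².
Here c = 2 ≥ 1, so a(u,u) = ∫(u')² + c∫u² ≥ ∫(u')² + ∫u² = ||u||_{H^1}², i.e. α = 1 works. No larger α is possible: a(u,u) ≥ α||u||_{H^1}² means (1−α)∫(u')² ≥ (α−c)∫u², and for the modes u_n = sin(nπ(x−x₀)/L) (x₀ the left endpoint) one has ∫u_n²/∫(u_n')² = (L/(nπ))² → 0, so a(u_n,u_n)/||u_n||_{H^1}² → 1. Hence the optimal constant is α = 1.
Therefore α = 1.


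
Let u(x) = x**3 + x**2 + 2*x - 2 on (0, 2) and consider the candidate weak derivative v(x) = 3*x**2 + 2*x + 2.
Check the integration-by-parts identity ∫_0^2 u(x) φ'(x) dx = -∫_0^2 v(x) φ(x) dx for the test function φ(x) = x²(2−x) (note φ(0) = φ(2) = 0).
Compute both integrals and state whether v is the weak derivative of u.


LHS = -184/15, RHS = -184/15. Yes, v = u' weakly.

u(x) = x**3 + x**2 + 2*x - 2, classical derivative u'(x) = 3*x**2 + 2*x + 2.
φ(x) = x²(2−x), so φ'(x) = x*(4 - 3*x).
Note φ(0) = φ(2) = 0, so the boundary term u·φ vanishes.
LHS = ∫_0^2 u(x) φ'(x) dx = ∫_0^2 (-3*x^5 + x^4 - 2*x^3 + 14*x^2 - 8*x) dx. Term by term:
  ∫_0^2 -3*x^5 dx = -32;  ∫_0^2 x^4 dx = 32/5;  ∫_0^2 -2*x^3 dx = -8;
  ∫_0^2 14*x^2 dx = 112/3;  ∫_0^2 -8*x dx = -16.
Sum: -32 + 32/5 − 8 + 112/3 − 16 = -184/15.
So LHS = -184/15.
∫_0^2 v(x) φ(x) dx = ∫_0^2 (-3*x^5 + 4*x^4 + 2*x^3 + 4*x^2) dx. Term by term:
  ∫_0^2 -3*x^5 dx = -32;  ∫_0^2 4*x^4 dx = 128/5;  ∫_0^2 2*x^3 dx = 8;
  ∫_0^2 4*x^2 dx = 32/3.
Sum: -32 + 128/5 + 8 + 32/3 = 184/15.
So RHS = -∫_0^2 v(x) φ(x) dx = -184/15.
LHS = RHS, so the identity holds for this test φ.
Moreover u is smooth here and v(x) = u'(x) = 3*x**2 + 2*x + 2 pointwise, so the identity holds for every test function. Hence v is the weak derivative of u.


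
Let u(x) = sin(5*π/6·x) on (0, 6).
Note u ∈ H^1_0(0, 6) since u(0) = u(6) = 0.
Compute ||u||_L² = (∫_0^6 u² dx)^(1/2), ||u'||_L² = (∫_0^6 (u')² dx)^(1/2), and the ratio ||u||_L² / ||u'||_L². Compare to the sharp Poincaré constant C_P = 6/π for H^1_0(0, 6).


||u||_L² / ||u'||_L² = 6/(5*π) < C_P = 6/π.

u(x) = sin(5*π/6·x), so u'(x) = 5*π*cos(5*π*x/6)/6.
Writing u(x) = A·sin(kπx/L) with A = 1 and k = 5, use ∫_0^L sin²(kπx/L) dx = L/2 and ∫_0^L cos²(kπx/L) dx = L/2.
u² = 1·sin²(5*π/6·x) and (u')² = 25*π^2/36·cos²(5*π/6·x), and each of sin², cos² integrates to L/2 = 3 over (0, 6).
∫_0^6 u² dx = 3, so ||u||_L² = sqrt(3).
∫_0^6 (u')² dx = 25*π^2/12, so ||u'||_L² = 5*sqrt(3)*π/6.
Ratio ||u||_L² / ||u'||_L² = 6/(5*π).
Sharp Poincaré constant on H^1_0(0, 6) is C_P = L/π = 6/π, achieved by sin(π/6·x).
This is the k = 5 harmonic; the ratio L/(kπ) is strictly less than C_P = L/π, consistent with the sharp inequality ||u||_L² ≤ C_P ||u'||_L².


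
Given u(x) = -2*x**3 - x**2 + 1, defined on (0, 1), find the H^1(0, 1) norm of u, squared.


||u||_{H^1}^2 = 1607/105

The H^1 norm (squared) on an interval (0, L) is
  ||u||_{H^1}^2 = ∫_0^L u(x)^2 dx + ∫_0^L u'(x)^2 dx.
Compute u'(x) = -6*x**2 - 2*x.
Then u(x)^2 = 4*x**6 + 4*x**5 + x**4 - 4*x**3 - 2*x**2 + 1 and u'(x)^2 = 36*x**4 + 24*x**3 + 4*x**2.
Integrate each monomial from 0 to 1 using ∫_0^1 c·x^n dx = c·1^(n+1)/(n+1):
  ∫_0^1 u(x)^2 dx = ∫_0^1 (4*x^6 + 4*x^5 + x^4 - 4*x^3 - 2*x^2 + 1) dx. Term by term:
    ∫_0^1 4*x^6 dx = 4/7;  ∫_0^1 4*x^5 dx = 2/3;  ∫_0^1 x^4 dx = 1/5;
    ∫_0^1 -4*x^3 dx = -1;  ∫_0^1 -2*x^2 dx = -2/3;  ∫_0^1 1 dx = 1.
  Sum: 4/7 + 2/3 + 1/5 − 1 − 2/3 + 1 = 27/35.
  ∫_0^1 u'(x)^2 dx = ∫_0^1 (36*x^4 + 24*x^3 + 4*x^2) dx. Term by term:
    ∫_0^1 36*x^4 dx = 36/5;  ∫_0^1 24*x^3 dx = 6;  ∫_0^1 4*x^2 dx = 4/3.
  Sum: 36/5 + 6 + 4/3 = 218/15.
Adding: ||u||_{H^1}^2 = 27/35 + 218/15 = 1607/105.


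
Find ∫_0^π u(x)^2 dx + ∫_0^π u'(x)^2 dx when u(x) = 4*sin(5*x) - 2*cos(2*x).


||u||_{H^1(0,π)}^2 = -800/21 + 218*π

u'(x) = 4*sin(2*x) + 20*cos(5*x).
Expand u² and (u')² and integrate term by term on (0, π), using: for integers n ≥ 1, ∫_0^π sin²(nx) dx = ∫_0^π cos²(nx) dx = π/2; for n ≠ n', ∫_0^π sin(nx)sin(n'x) dx = ∫_0^π cos(nx)cos(n'x) dx = 0; and by product-to-sum, ∫_0^π sin(nx)cos(n'x) dx = ½∫_0^π [sin((n+n')x) + sin((n−n')x)] dx, which is 0 when n+n' is even and 2n/(n²−n'²) when n+n' is odd (it need not vanish on (0, π)).
  u² squared terms: (-2)²·∫cos(2x)² dx = 4·π/2 = 2*π;  (4)²·∫sin(5x)² dx = 16·π/2 = 8*π.
  u² cross terms: 2·(-2)·(4)·∫cos(2x)·sin(5x) dx = -16·(10/21) = -160/21.
  So ∫_0^π u² dx = 2*π + 8*π − 160/21 = -160/21 + 10*π.
  (u')² squared terms: (4)²·∫sin(2x)² dx = 16·π/2 = 8*π;  (20)²·∫cos(5x)² dx = 400·π/2 = 200*π.
  (u')² cross terms: 2·(4)·(20)·∫sin(2x)·cos(5x) dx = 160·(-4/21) = -640/21.
  So ∫_0^π (u')² dx = 8*π + 200*π − 640/21 = -640/21 + 208*π.
||u||_{H^1}^2 = (-160/21 + 10*π) + (-640/21 + 208*π) = -800/21 + 218*π.


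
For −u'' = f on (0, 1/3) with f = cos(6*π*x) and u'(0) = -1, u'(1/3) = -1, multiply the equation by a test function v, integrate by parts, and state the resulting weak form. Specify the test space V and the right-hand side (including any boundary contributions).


V = H^1(0, 1/3) (v unrestricted at boundary; u is determined up to an additive constant); weak form: ∫_0^1/3 u'v' dx = ∫_0^1/3 (cos(6*π*x)) v dx − v(1/3) + v(0) for all v ∈ V.

Multiply both sides by a test function v and integrate from 0 to 1/3:
  ∫_0^1/3 −u''(x) v(x) dx = ∫_0^1/3 f(x) v(x) dx.
Integrate the LHS by parts once:
  ∫_0^1/3 −u'' v dx = −[u'(x) v(x)]_0^1/3 + ∫_0^1/3 u'(x) v'(x) dx.
Thus ∫_0^1/3 u'(x) v'(x) dx = ∫_0^1/3 f(x) v(x) dx + [u'(x) v(x)]_0^1/3.
Choose V so that boundary terms are either known or forced to vanish.
u has inhomogeneous Neumann u'(0) = -1, u'(1/3) = -1. [u' v]_0^1/3 = (-1)·v(1/3) − (-1)·v(0) = − v(1/3) + v(0). Take V = H^1(0, 1/3); boundary term becomes part of RHS.
Weak formulation: find u (satisfying any essential BC) such that ∫_0^1/3 u'(x) v'(x) dx = ∫_0^1/3 f v dx − v(1/3) + v(0) for all v ∈ V (Neumann data are natural BCs: they enter the RHS as boundary terms).
Substituting f(x) = cos(6*π*x), the right-hand side is ∫_0^1/3 (cos(6*π*x)) v dx − v(1/3) + v(0).
Compatibility check (pure Neumann): taking v ≡ 1 ∈ V gives 0 = ∫_0^1/3 f dx + (-1) − (-1), i.e. ∫_0^1/3 f dx must equal u'(0) − u'(1/3) = 0. Indeed ∫_0^1/3 (cos(6*π*x)) dx = 0, so the data are compatible. The solution is then unique only up to an additive constant (fix it e.g. by requiring ∫_0^1/3 u dx = 0).


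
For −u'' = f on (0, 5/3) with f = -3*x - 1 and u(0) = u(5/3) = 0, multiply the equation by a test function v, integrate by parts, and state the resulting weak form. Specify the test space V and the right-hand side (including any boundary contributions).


V = H^1_0(0, 5/3) (so v(0) = v(5/3) = 0); weak form: ∫_0^5/3 u'v' dx = ∫_0^5/3 (-3*x - 1) v dx for all v ∈ V.

Multiply both sides by a test function v and integrate from 0 to 5/3:
  ∫_0^5/3 −u''(x) v(x) dx = ∫_0^5/3 f(x) v(x) dx.
Integrate the LHS by parts once:
  ∫_0^5/3 −u'' v dx = −[u'(x) v(x)]_0^5/3 + ∫_0^5/3 u'(x) v'(x) dx.
Thus ∫_0^5/3 u'(x) v'(x) dx = ∫_0^5/3 f(x) v(x) dx + [u'(x) v(x)]_0^5/3.
Choose V so that boundary terms are either known or forced to vanish.
u is Dirichlet: u(0) = u(5/3) = 0. Let V = H^1_0(0, 5/3); then v(0) = v(5/3) = 0, and [u' v]_0^5/3 = 0.
Weak formulation: find u (satisfying any essential BC) such that ∫_0^5/3 u'(x) v'(x) dx = ∫_0^5/3 f v dx for all v ∈ V.
Substituting f(x) = -3*x - 1, the right-hand side is ∫_0^5/3 (-3*x - 1) v dx.


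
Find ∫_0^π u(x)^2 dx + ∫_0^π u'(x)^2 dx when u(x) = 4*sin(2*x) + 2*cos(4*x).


||u||_{H^1(0,π)}^2 = 74*π

u'(x) = -8*sin(4*x) + 8*cos(2*x).
Expand u² and (u')² and integrate term by term on (0, π), using: for integers n ≥ 1, ∫_0^π sin²(nx) dx = ∫_0^π cos²(nx) dx = π/2; for n ≠ n', ∫_0^π sin(nx)sin(n'x) dx = ∫_0^π cos(nx)cos(n'x) dx = 0; and by product-to-sum, ∫_0^π sin(nx)cos(n'x) dx = ½∫_0^π [sin((n+n')x) + sin((n−n')x)] dx, which is 0 when n+n' is even and 2n/(n²−n'²) when n+n' is odd (it need not vanish on (0, π)).
  u² squared terms: (2)²·∫cos(4x)² dx = 4·π/2 = 2*π;  (4)²·∫sin(2x)² dx = 16·π/2 = 8*π.
  u² cross terms: 2·(2)·(4)·∫cos(4x)·sin(2x) dx = 16·(0) = 0.
  So ∫_0^π u² dx = 2*π + 8*π + 0 = 10*π.
  (u')² squared terms: (-8)²·∫sin(4x)² dx = 64·π/2 = 32*π;  (8)²·∫cos(2x)² dx = 64·π/2 = 32*π.
  (u')² cross terms: 2·(-8)·(8)·∫sin(4x)·cos(2x) dx = -128·(0) = 0.
  So ∫_0^π (u')² dx = 32*π + 32*π + 0 = 64*π.
||u||_{H^1}^2 = (10*π) + (64*π) = 74*π.


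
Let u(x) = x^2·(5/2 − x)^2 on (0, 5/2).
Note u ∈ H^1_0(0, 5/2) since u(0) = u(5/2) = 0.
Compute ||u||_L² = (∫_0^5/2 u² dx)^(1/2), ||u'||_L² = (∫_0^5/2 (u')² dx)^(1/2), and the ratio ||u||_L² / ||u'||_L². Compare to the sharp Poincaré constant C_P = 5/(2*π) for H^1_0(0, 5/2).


||u||_L² / ||u'||_L² = 5*sqrt(3)/12 < C_P = 5/(2*π).

u(x) = x^2·(5/2 − x)^2, so u'(x) = x*(2*x - 5)*(4*x - 5)/2.
u(x) = x^2·(5/2 − x)^2 vanishes at x = 0 and x = 5/2, so u ∈ H^1_0(0, 5/2). Differentiate via the product rule and integrate the resulting polynomials term by term.
  ∫_0^5/2 u² dx = ∫_0^5/2 (x^8 - 10*x^7 + 75*x^6/2 - 125*x^5/2 + 625*x^4/16) dx. Term by term:
    ∫_0^5/2 x^8 dx = 1953125/4608;  ∫_0^5/2 -10*x^7 dx = -1953125/1024;  ∫_0^5/2 75*x^6/2 dx = 5859375/1792;
    ∫_0^5/2 -125*x^5/2 dx = -1953125/768;  ∫_0^5/2 625*x^4/16 dx = 390625/512.
  Sum: 1953125/4608 − 1953125/1024 + 5859375/1792 − 1953125/768 + 390625/512 = 390625/64512.
  ∫_0^5/2 (u')² dx = ∫_0^5/2 (16*x^6 - 120*x^5 + 325*x^4 - 375*x^3 + 625*x^2/4) dx. Term by term:
    ∫_0^5/2 16*x^6 dx = 78125/56;  ∫_0^5/2 -120*x^5 dx = -78125/16;  ∫_0^5/2 325*x^4 dx = 203125/32;
    ∫_0^5/2 -375*x^3 dx = -234375/64;  ∫_0^5/2 625*x^2/4 dx = 78125/96.
  Sum: 78125/56 − 78125/16 + 203125/32 − 234375/64 + 78125/96 = 15625/1344.
∫_0^5/2 u² dx = 390625/64512, so ||u||_L² = 625*sqrt(7)/672.
∫_0^5/2 (u')² dx = 15625/1344, so ||u'||_L² = 125*sqrt(21)/168.
Ratio ||u||_L² / ||u'||_L² = 5*sqrt(3)/12.
Sharp Poincaré constant on H^1_0(0, 5/2) is C_P = L/π = 5/(2*π), achieved by sin(2*π/5·x).
A polynomial bump cannot attain the sharp Poincaré constant (only the first sine eigenfunction does), so the ratio is strictly less than C_P, consistent with ||u||_L² ≤ C_P ||u'||_L².


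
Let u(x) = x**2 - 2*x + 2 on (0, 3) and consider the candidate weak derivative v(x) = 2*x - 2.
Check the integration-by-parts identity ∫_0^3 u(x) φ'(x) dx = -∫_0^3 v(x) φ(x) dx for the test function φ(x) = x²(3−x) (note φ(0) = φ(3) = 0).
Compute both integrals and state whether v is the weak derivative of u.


LHS = -54/5, RHS = -54/5. Yes, v = u' weakly.

u(x) = x**2 - 2*x + 2, classical derivative u'(x) = 2*x - 2.
φ(x) = x²(3−x), so φ'(x) = 3*x*(2 - x).
Note φ(0) = φ(3) = 0, so the boundary term u·φ vanishes.
LHS = ∫_0^3 u(x) φ'(x) dx = ∫_0^3 (-3*x^4 + 12*x^3 - 18*x^2 + 12*x) dx. Term by term:
  ∫_0^3 -3*x^4 dx = -729/5;  ∫_0^3 12*x^3 dx = 243;  ∫_0^3 -18*x^2 dx = -162;
  ∫_0^3 12*x dx = 54.
Sum: -729/5 + 243 − 162 + 54 = -54/5.
So LHS = -54/5.
∫_0^3 v(x) φ(x) dx = ∫_0^3 (-2*x^4 + 8*x^3 - 6*x^2) dx. Term by term:
  ∫_0^3 -2*x^4 dx = -486/5;  ∫_0^3 8*x^3 dx = 162;  ∫_0^3 -6*x^2 dx = -54.
Sum: -486/5 + 162 − 54 = 54/5.
So RHS = -∫_0^3 v(x) φ(x) dx = -54/5.
LHS = RHS, so the identity holds for this test φ.
Moreover u is smooth here and v(x) = u'(x) = 2*x - 2 pointwise, so the identity holds for every test function. Hence v is the weak derivative of u.


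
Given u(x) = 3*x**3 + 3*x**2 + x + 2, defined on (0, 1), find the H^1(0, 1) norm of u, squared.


||u||_{H^1}^2 = 18967/210

The H^1 norm (squared) on an interval (0, L) is
  ||u||_{H^1}^2 = ∫_0^L u(x)^2 dx + ∫_0^L u'(x)^2 dx.
Compute u'(x) = 9*x**2 + 6*x + 1.
Then u(x)^2 = 9*x**6 + 18*x**5 + 15*x**4 + 18*x**3 + 13*x**2 + 4*x + 4 and u'(x)^2 = 81*x**4 + 108*x**3 + 54*x**2 + 12*x + 1.
Integrate each monomial from 0 to 1 using ∫_0^1 c·x^n dx = c·1^(n+1)/(n+1):
  ∫_0^1 u(x)^2 dx = ∫_0^1 (9*x^6 + 18*x^5 + 15*x^4 + 18*x^3 + 13*x^2 + 4*x + 4) dx. Term by term:
    ∫_0^1 9*x^6 dx = 9/7;  ∫_0^1 18*x^5 dx = 3;  ∫_0^1 15*x^4 dx = 3;
    ∫_0^1 18*x^3 dx = 9/2;  ∫_0^1 13*x^2 dx = 13/3;  ∫_0^1 4*x dx = 2;
    ∫_0^1 4 dx = 4.
  Sum: 9/7 + 3 + 3 + 9/2 + 13/3 + 2 + 4 = 929/42.
  ∫_0^1 u'(x)^2 dx = ∫_0^1 (81*x^4 + 108*x^3 + 54*x^2 + 12*x + 1) dx. Term by term:
    ∫_0^1 81*x^4 dx = 81/5;  ∫_0^1 108*x^3 dx = 27;  ∫_0^1 54*x^2 dx = 18;
    ∫_0^1 12*x dx = 6;  ∫_0^1 1 dx = 1.
  Sum: 81/5 + 27 + 18 + 6 + 1 = 341/5.
Adding: ||u||_{H^1}^2 = 929/42 + 341/5 = 18967/210.


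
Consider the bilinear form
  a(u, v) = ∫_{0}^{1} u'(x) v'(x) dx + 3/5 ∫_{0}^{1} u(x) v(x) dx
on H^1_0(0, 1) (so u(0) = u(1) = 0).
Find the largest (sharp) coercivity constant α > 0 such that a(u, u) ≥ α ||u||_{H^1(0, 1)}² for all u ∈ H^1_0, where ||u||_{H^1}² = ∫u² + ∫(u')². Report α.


α = (3/5 + π^2)/(1 + π^2)

Coercivity of a(·,·) on H^1_0(0, 1) means a(u, u) ≥ α ||u||_{H^1}² for every u ∈ H^1_0.
The interval has length L = 1, and Poincaré/coercivity depend only on L. Here a(u, u) = ∫(u')² + (3/5)·∫u².
Here 0 < c = 3/5 < 1. The condition a(u,u) ≥ α||u||_{H^1}² reads (1−α)∫(u')² ≥ (α−c)∫u². Any admissible α is ≤ 1 (rapidly oscillating u have ∫u²/∫(u')² → 0), and α = 1 would force 0 ≥ (1−c)∫u², impossible since c < 1; so 1−α > 0. By the sharp Poincaré inequality on H^1_0 of an interval of length L, ∫(u')² ≥ (π/L)²∫u² with equality for the first sine mode sin(π(x−x₀)/L) (x₀ the left endpoint), so the inequality holds for all u iff (1−α)(π/L)² ≥ α − c, i.e. α ≤ ((π/L)² + c)/((π/L)² + 1) = (1 + c(L/π)²)/(1 + (L/π)²). With (π/L)² = π^2 and c = 3/5, the largest admissible constant is α = ((π/L)² + c)/((π/L)² + 1).
Simplifying, α = (3/5 + π^2)/(1 + π^2).


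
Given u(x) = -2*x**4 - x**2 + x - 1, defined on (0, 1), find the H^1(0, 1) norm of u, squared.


||u||_{H^1}^2 = 8647/630

The H^1 norm (squared) on an interval (0, L) is
  ||u||_{H^1}^2 = ∫_0^L u(x)^2 dx + ∫_0^L u'(x)^2 dx.
Compute u'(x) = -8*x**3 - 2*x + 1.
Then u(x)^2 = 4*x**8 + 4*x**6 - 4*x**5 + 5*x**4 - 2*x**3 + 3*x**2 - 2*x + 1 and u'(x)^2 = 64*x**6 + 32*x**4 - 16*x**3 + 4*x**2 - 4*x + 1.
Integrate each monomial from 0 to 1 using ∫_0^1 c·x^n dx = c·1^(n+1)/(n+1):
  ∫_0^1 u(x)^2 dx = ∫_0^1 (4*x^8 + 4*x^6 - 4*x^5 + 5*x^4 - 2*x^3 + 3*x^2 - 2*x + 1) dx. Term by term:
    ∫_0^1 4*x^8 dx = 4/9;  ∫_0^1 4*x^6 dx = 4/7;  ∫_0^1 -4*x^5 dx = -2/3;
    ∫_0^1 5*x^4 dx = 1;  ∫_0^1 -2*x^3 dx = -1/2;  ∫_0^1 3*x^2 dx = 1;
    ∫_0^1 -2*x dx = -1;  ∫_0^1 1 dx = 1.
  Sum: 4/9 + 4/7 − 2/3 + 1 − 1/2 + 1 − 1 + 1 = 233/126.
  ∫_0^1 u'(x)^2 dx = ∫_0^1 (64*x^6 + 32*x^4 - 16*x^3 + 4*x^2 - 4*x + 1) dx. Term by term:
    ∫_0^1 64*x^6 dx = 64/7;  ∫_0^1 32*x^4 dx = 32/5;  ∫_0^1 -16*x^3 dx = -4;
    ∫_0^1 4*x^2 dx = 4/3;  ∫_0^1 -4*x dx = -2;  ∫_0^1 1 dx = 1.
  Sum: 64/7 + 32/5 − 4 + 4/3 − 2 + 1 = 1247/105.
Adding: ||u||_{H^1}^2 = 233/126 + 1247/105 = 8647/630.


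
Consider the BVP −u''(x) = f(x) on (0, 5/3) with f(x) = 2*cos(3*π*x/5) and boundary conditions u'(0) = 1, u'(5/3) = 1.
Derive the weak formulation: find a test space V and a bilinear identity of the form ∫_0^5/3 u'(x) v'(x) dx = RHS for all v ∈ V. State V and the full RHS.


V = H^1(0, 5/3) (v unrestricted at boundary; u is determined up to an additive constant); weak form: ∫_0^5/3 u'v' dx = ∫_0^5/3 (2*cos(3*π*x/5)) v dx + v(5/3) − v(0) for all v ∈ V.

Multiply both sides by a test function v and integrate from 0 to 5/3:
  ∫_0^5/3 −u''(x) v(x) dx = ∫_0^5/3 f(x) v(x) dx.
Integrate the LHS by parts once:
  ∫_0^5/3 −u'' v dx = −[u'(x) v(x)]_0^5/3 + ∫_0^5/3 u'(x) v'(x) dx.
Thus ∫_0^5/3 u'(x) v'(x) dx = ∫_0^5/3 f(x) v(x) dx + [u'(x) v(x)]_0^5/3.
Choose V so that boundary terms are either known or forced to vanish.
u has inhomogeneous Neumann u'(0) = 1, u'(5/3) = 1. [u' v]_0^5/3 = (1)·v(5/3) − (1)·v(0) = v(5/3) − v(0). Take V = H^1(0, 5/3); boundary term becomes part of RHS.
Weak formulation: find u (satisfying any essential BC) such that ∫_0^5/3 u'(x) v'(x) dx = ∫_0^5/3 f v dx + v(5/3) − v(0) for all v ∈ V (Neumann data are natural BCs: they enter the RHS as boundary terms).
Substituting f(x) = 2*cos(3*π*x/5), the right-hand side is ∫_0^5/3 (2*cos(3*π*x/5)) v dx + v(5/3) − v(0).
Compatibility check (pure Neumann): taking v ≡ 1 ∈ V gives 0 = ∫_0^5/3 f dx + (1) − (1), i.e. ∫_0^5/3 f dx must equal u'(0) − u'(5/3) = 0. Indeed ∫_0^5/3 (2*cos(3*π*x/5)) dx = 0, so the data are compatible. The solution is then unique only up to an additive constant (fix it e.g. by requiring ∫_0^5/3 u dx = 0).
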